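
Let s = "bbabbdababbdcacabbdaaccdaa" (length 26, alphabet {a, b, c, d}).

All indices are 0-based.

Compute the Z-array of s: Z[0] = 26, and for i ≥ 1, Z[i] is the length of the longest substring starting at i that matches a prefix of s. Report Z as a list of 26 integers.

[26, 1, 0, 2, 1, 0, 0, 1, 0, 2, 1, 0, 0, 0, 0, 0, 2, 1, 0, 0, 0, 0, 0, 0, 0, 0]

Z[0]=26
i=1: outside box; Z[1]=1 extend→box=[1,2)
i=2: outside box; Z[2]=0
i=3: outside box; Z[3]=2 extend→box=[3,5)
i=4: min(r-i=1, Z[1]=1)=1; Z[4]=1
i=5: outside box; Z[5]=0
i=6: outside box; Z[6]=0
i=7: outside box; Z[7]=1 extend→box=[7,8)
i=8: outside box; Z[8]=0
i=9: outside box; Z[9]=2 extend→box=[9,11)
i=10: min(r-i=1, Z[1]=1)=1; Z[10]=1
i=11: outside box; Z[11]=0
i=12: outside box; Z[12]=0
i=13: outside box; Z[13]=0
i=14: outside box; Z[14]=0
i=15: outside box; Z[15]=0
i=16: outside box; Z[16]=2 extend→box=[16,18)
i=17: min(r-i=1, Z[1]=1)=1; Z[17]=1
i=18: outside box; Z[18]=0
i=19: outside box; Z[19]=0
i=20: outside box; Z[20]=0
i=21: outside box; Z[21]=0
i=22: outside box; Z[22]=0
i=23: outside box; Z[23]=0
i=24: outside box; Z[24]=0
i=25: outside box; Z[25]=0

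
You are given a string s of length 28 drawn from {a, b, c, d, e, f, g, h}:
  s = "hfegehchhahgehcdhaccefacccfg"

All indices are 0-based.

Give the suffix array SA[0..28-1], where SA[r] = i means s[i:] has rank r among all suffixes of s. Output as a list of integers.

sorted suffixes:
  #0 SA[0]=22  'acccfg'
  #1 SA[1]=17  'accefacccfg'
  #2 SA[2]=9  'ahgehcdhaccefacccfg'
  #3 SA[3]=23  'cccfg'
  #4 SA[4]=18  'ccefacccfg'
  #5 SA[5]=24  'ccfg'
  #6 SA[6]=14  'cdhaccefacccfg'
  #7 SA[7]=19  'cefacccfg'
  #8 SA[8]=25  'cfg'
  #9 SA[9]=6  'chhahgehcdhaccefacccfg'
  #10 SA[10]=15  'dhaccefacccfg'
  #11 SA[11]=20  'efacccfg'
  #12 SA[12]=2  'egehchhahgehcdhaccefacccfg'
  #13 SA[13]=12  'ehcdhaccefacccfg'
  #14 SA[14]=4  'ehchhahgehcdhaccefacccfg'
  #15 SA[15]=21  'facccfg'
  #16 SA[16]=1  'fegehchhahgehcdhaccefacccfg'
  #17 SA[17]=26  'fg'
  #18 SA[18]=27  'g'
  #19 SA[19]=11  'gehcdhaccefacccfg'
  #20 SA[20]=3  'gehchhahgehcdhaccefacccfg'
  #21 SA[21]=16  'haccefacccfg'
  #22 SA[22]=8  'hahgehcdhaccefacccfg'
  #23 SA[23]=13  'hcdhaccefacccfg'
  #24 SA[24]=5  'hchhahgehcdhaccefacccfg'
  #25 SA[25]=0  'hfegehchhahgehcdhaccefacccfg'
  #26 SA[26]=10  'hgehcdhaccefacccfg'
  #27 SA[27]=7  'hhahgehcdhaccefacccfg'

[22, 17, 9, 23, 18, 24, 14, 19, 25, 6, 15, 20, 2, 12, 4, 21, 1, 26, 27, 11, 3, 16, 8, 13, 5, 0, 10, 7]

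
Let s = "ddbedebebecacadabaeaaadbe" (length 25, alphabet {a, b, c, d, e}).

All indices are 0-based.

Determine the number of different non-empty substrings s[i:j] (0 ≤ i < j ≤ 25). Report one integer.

295

sorted suffixes:
  #0 SA[0]=19  'aaadbe'
  #1 SA[1]=20  'aadbe'
  #2 SA[2]=15  'abaeaaadbe'
  #3 SA[3]=11  'acadabaeaaadbe'
  #4 SA[4]=13  'adabaeaaadbe'
  #5 SA[5]=21  'adbe'
  #6 SA[6]=17  'aeaaadbe'
  #7 SA[7]=16  'baeaaadbe'
  #8 SA[8]=23  'be'
  #9 SA[9]=6  'bebecacadabaeaaadbe'
  #10 SA[10]=8  'becacadabaeaaadbe'
  #11 SA[11]=2  'bedebebecacadabaeaaadbe'
  #12 SA[12]=10  'cacadabaeaaadbe'
  #13 SA[13]=12  'cadabaeaaadbe'
  #14 SA[14]=14  'dabaeaaadbe'
  #15 SA[15]=22  'dbe'
  #16 SA[16]=1  'dbedebebecacadabaeaaadbe'
  #17 SA[17]=0  'ddbedebebecacadabaeaaadbe'
  #18 SA[18]=4  'debebecacadabaeaaadbe'
  #19 SA[19]=24  'e'
  #20 SA[20]=18  'eaaadbe'
  #21 SA[21]=5  'ebebecacadabaeaaadbe'
  #22 SA[22]=7  'ebecacadabaeaaadbe'
  #23 SA[23]=9  'ecacadabaeaaadbe'
  #24 SA[24]=3  'edebebecacadabaeaaadbe'

SA = [19, 20, 15, 11, 13, 21, 17, 16, 23, 6, 8, 2, 10, 12, 14, 22, 1, 0, 4, 24, 18, 5, 7, 9, 3]
rank  pair      lcp
   1  s[19:],s[20:]  2  'aa'
   2  s[20:],s[15:]  1  'a'
   3  s[15:],s[11:]  1  'a'
   4  s[11:],s[13:]  1  'a'
   5  s[13:],s[21:]  2  'ad'
   6  s[21:],s[17:]  1  'a'
   7  s[17:],s[16:]  0  ''
   8  s[16:],s[23:]  1  'b'
   9  s[23:],s[6:]  2  'be'
  10  s[6:],s[8:]  2  'be'
  11  s[8:],s[2:]  2  'be'
  12  s[2:],s[10:]  0  ''
  13  s[10:],s[12:]  2  'ca'
  14  s[12:],s[14:]  0  ''
  15  s[14:],s[22:]  1  'd'
  16  s[22:],s[1:]  3  'dbe'
  17  s[1:],s[0:]  1  'd'
  18  s[0:],s[4:]  1  'd'
  19  s[4:],s[24:]  0  ''
  20  s[24:],s[18:]  1  'e'
  21  s[18:],s[5:]  1  'e'
  22  s[5:],s[7:]  3  'ebe'
  23  s[7:],s[9:]  1  'e'
  24  s[9:],s[3:]  1  'e'

n(n+1)/2 = 25·26/2 = 325
Σ LCP = 0 + 2 + 1 + 1 + 1 + 2 + 1 + 0 + 1 + 2 + 2 + 2 + 0 + 2 + 0 + 1 + 3 + 1 + 1 + 0 + 1 + 1 + 3 + 1 + 1 = 30
distinct = 325 − 30 = 295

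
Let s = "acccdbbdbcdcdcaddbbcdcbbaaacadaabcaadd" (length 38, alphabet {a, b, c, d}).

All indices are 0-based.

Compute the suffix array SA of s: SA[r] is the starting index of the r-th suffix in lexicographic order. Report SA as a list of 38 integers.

rank | idx | suffix
   0 |  24 | aaacadaabcaadd
   1 |  30 | aabcaadd
   2 |  25 | aacadaabcaadd
   3 |  34 | aadd
   4 |  31 | abcaadd
   5 |  26 | acadaabcaadd
   6 |   0 | acccdbbdbcdcdcaddbbcdcbbaaacadaabcaadd
   7 |  28 | adaabcaadd
   8 |  35 | add
   9 |  14 | addbbcdcbbaaacadaabcaadd
  10 |  23 | baaacadaabcaadd
  11 |  22 | bbaaacadaabcaadd
  12 |  17 | bbcdcbbaaacadaabcaadd
  13 |   5 | bbdbcdcdcaddbbcdcbbaaacadaabcaadd
  14 |  32 | bcaadd
  15 |  18 | bcdcbbaaacadaabcaadd
  16 |   8 | bcdcdcaddbbcdcbbaaacadaabcaadd
  17 |   6 | bdbcdcdcaddbbcdcbbaaacadaabcaadd
  18 |  33 | caadd
  19 |  27 | cadaabcaadd
  20 |  13 | caddbbcdcbbaaacadaabcaadd
  21 |  21 | cbbaaacadaabcaadd
  22 |   1 | cccdbbdbcdcdcaddbbcdcbbaaacadaabcaadd
  23 |   2 | ccdbbdbcdcdcaddbbcdcbbaaacadaabcaadd
  24 |   3 | cdbbdbcdcdcaddbbcdcbbaaacadaabcaadd
  25 |  11 | cdcaddbbcdcbbaaacadaabcaadd
  26 |  19 | cdcbbaaacadaabcaadd
  27 |   9 | cdcdcaddbbcdcbbaaacadaabcaadd
  28 |  37 | d
  29 |  29 | daabcaadd
  30 |  16 | dbbcdcbbaaacadaabcaadd
  31 |   4 | dbbdbcdcdcaddbbcdcbbaaacadaabcaadd
  32 |   7 | dbcdcdcaddbbcdcbbaaacadaabcaadd
  33 |  12 | dcaddbbcdcbbaaacadaabcaadd
  34 |  20 | dcbbaaacadaabcaadd
  35 |  10 | dcdcaddbbcdcbbaaacadaabcaadd
  36 |  36 | dd
  37 |  15 | ddbbcdcbbaaacadaabcaadd

[24, 30, 25, 34, 31, 26, 0, 28, 35, 14, 23, 22, 17, 5, 32, 18, 8, 6, 33, 27, 13, 21, 1, 2, 3, 11, 19, 9, 37, 29, 16, 4, 7, 12, 20, 10, 36, 15]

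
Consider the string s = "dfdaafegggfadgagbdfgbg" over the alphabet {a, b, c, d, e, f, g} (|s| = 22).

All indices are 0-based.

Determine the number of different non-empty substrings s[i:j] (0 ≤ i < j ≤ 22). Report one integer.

234

rank→(start, suffix):
  0 → (3, 'aafegggfadgagbdfgbg')
  1 → (11, 'adgagbdfgbg')
  2 → (4, 'afegggfadgagbdfgbg')
  3 → (14, 'agbdfgbg')
  4 → (16, 'bdfgbg')
  5 → (20, 'bg')
  6 → (2, 'daafegggfadgagbdfgbg')
  7 → (0, 'dfdaafegggfadgagbdfgbg')
  8 → (17, 'dfgbg')
  9 → (12, 'dgagbdfgbg')
  10 → (6, 'egggfadgagbdfgbg')
  11 → (10, 'fadgagbdfgbg')
  12 → (1, 'fdaafegggfadgagbdfgbg')
  13 → (5, 'fegggfadgagbdfgbg')
  14 → (18, 'fgbg')
  15 → (21, 'g')
  16 → (13, 'gagbdfgbg')
  17 → (15, 'gbdfgbg')
  18 → (19, 'gbg')
  19 → (9, 'gfadgagbdfgbg')
  20 → (8, 'ggfadgagbdfgbg')
  21 → (7, 'gggfadgagbdfgbg')

SA = [3, 11, 4, 14, 16, 20, 2, 0, 17, 12, 6, 10, 1, 5, 18, 21, 13, 15, 19, 9, 8, 7]
i: (SA[i-1],SA[i]) lcp shared
  1: (3,11) 1 'a'
  2: (11,4) 1 'a'
  3: (4,14) 1 'a'
  4: (14,16) 0 ''
  5: (16,20) 1 'b'
  6: (20,2) 0 ''
  7: (2,0) 1 'd'
  8: (0,17) 2 'df'
  9: (17,12) 1 'd'
  10: (12,6) 0 ''
  11: (6,10) 0 ''
  12: (10,1) 1 'f'
  13: (1,5) 1 'f'
  14: (5,18) 1 'f'
  15: (18,21) 0 ''
  16: (21,13) 1 'g'
  17: (13,15) 1 'g'
  18: (15,19) 2 'gb'
  19: (19,9) 1 'g'
  20: (9,8) 1 'g'
  21: (8,7) 2 'gg'

n(n+1)/2 = 22·23/2 = 253
Σ LCP = 0 + 1 + 1 + 1 + 0 + 1 + 0 + 1 + 2 + 1 + 0 + 0 + 1 + 1 + 1 + 0 + 1 + 1 + 2 + 1 + 1 + 2 = 19
distinct = 253 − 19 = 234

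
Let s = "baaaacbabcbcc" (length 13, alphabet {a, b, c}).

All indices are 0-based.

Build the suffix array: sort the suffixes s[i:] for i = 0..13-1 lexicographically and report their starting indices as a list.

rank→(start, suffix):
  0 → (1, 'aaaacbabcbcc')
  1 → (2, 'aaacbabcbcc')
  2 → (3, 'aacbabcbcc')
  3 → (7, 'abcbcc')
  4 → (4, 'acbabcbcc')
  5 → (0, 'baaaacbabcbcc')
  6 → (6, 'babcbcc')
  7 → (8, 'bcbcc')
  8 → (10, 'bcc')
  9 → (12, 'c')
  10 → (5, 'cbabcbcc')
  11 → (9, 'cbcc')
  12 → (11, 'cc')

[1, 2, 3, 7, 4, 0, 6, 8, 10, 12, 5, 9, 11]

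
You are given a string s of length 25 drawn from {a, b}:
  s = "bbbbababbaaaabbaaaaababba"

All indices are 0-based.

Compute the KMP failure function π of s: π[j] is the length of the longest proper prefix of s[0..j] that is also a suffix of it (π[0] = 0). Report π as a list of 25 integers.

[0, 1, 2, 3, 0, 1, 0, 1, 2, 0, 0, 0, 0, 1, 2, 0, 0, 0, 0, 0, 1, 0, 1, 2, 0]

π[0] = 0
j=1 s[j]='b': π[1]=1 (border 'b')
j=2 s[j]='b': π[2]=2 (border 'bb')
j=3 s[j]='b': π[3]=3 (border 'bbb')
j=4 s[j]='a': k: 3→2→1→0; π[4]=0 (border '')
j=5 s[j]='b': π[5]=1 (border 'b')
j=6 s[j]='a': k: 1→0; π[6]=0 (border '')
j=7 s[j]='b': π[7]=1 (border 'b')
j=8 s[j]='b': π[8]=2 (border 'bb')
j=9 s[j]='a': k: 2→1→0; π[9]=0 (border '')
j=10 s[j]='a': π[10]=0 (border '')
j=11 s[j]='a': π[11]=0 (border '')
j=12 s[j]='a': π[12]=0 (border '')
j=13 s[j]='b': π[13]=1 (border 'b')
j=14 s[j]='b': π[14]=2 (border 'bb')
j=15 s[j]='a': k: 2→1→0; π[15]=0 (border '')
j=16 s[j]='a': π[16]=0 (border '')
j=17 s[j]='a': π[17]=0 (border '')
j=18 s[j]='a': π[18]=0 (border '')
j=19 s[j]='a': π[19]=0 (border '')
j=20 s[j]='b': π[20]=1 (border 'b')
j=21 s[j]='a': k: 1→0; π[21]=0 (border '')
j=22 s[j]='b': π[22]=1 (border 'b')
j=23 s[j]='b': π[23]=2 (border 'bb')
j=24 s[j]='a': k: 2→1→0; π[24]=0 (border '')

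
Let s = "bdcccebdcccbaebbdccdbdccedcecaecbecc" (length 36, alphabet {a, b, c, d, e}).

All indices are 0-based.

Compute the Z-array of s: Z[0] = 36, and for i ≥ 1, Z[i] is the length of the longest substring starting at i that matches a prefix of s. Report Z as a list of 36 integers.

Z[0]=36
i=1: i≥r, start 0; Z[1]=0
i=2: i≥r, start 0; Z[2]=0
i=3: i≥r, start 0; Z[3]=0
i=4: i≥r, start 0; Z[4]=0
i=5: i≥r, start 0; Z[5]=0
i=6: i≥r, start 0; Z[6]=5 extend→box=[6,11)
i=7: min(r-i=4, Z[1]=0)=0; Z[7]=0
i=8: min(r-i=3, Z[2]=0)=0; Z[8]=0
i=9: min(r-i=2, Z[3]=0)=0; Z[9]=0
i=10: min(r-i=1, Z[4]=0)=0; Z[10]=0
i=11: i≥r, start 0; Z[11]=1 extend→box=[11,12)
i=12: i≥r, start 0; Z[12]=0
i=13: i≥r, start 0; Z[13]=0
i=14: i≥r, start 0; Z[14]=1 extend→box=[14,15)
i=15: i≥r, start 0; Z[15]=4 extend→box=[15,19)
i=16: min(r-i=3, Z[1]=0)=0; Z[16]=0
i=17: min(r-i=2, Z[2]=0)=0; Z[17]=0
i=18: min(r-i=1, Z[3]=0)=0; Z[18]=0
i=19: i≥r, start 0; Z[19]=0
i=20: i≥r, start 0; Z[20]=4 extend→box=[20,24)
i=21: min(r-i=3, Z[1]=0)=0; Z[21]=0
i=22: min(r-i=2, Z[2]=0)=0; Z[22]=0
i=23: min(r-i=1, Z[3]=0)=0; Z[23]=0
i=24: i≥r, start 0; Z[24]=0
i=25: i≥r, start 0; Z[25]=0
i=26: i≥r, start 0; Z[26]=0
i=27: i≥r, start 0; Z[27]=0
i=28: i≥r, start 0; Z[28]=0
i=29: i≥r, start 0; Z[29]=0
i=30: i≥r, start 0; Z[30]=0
i=31: i≥r, start 0; Z[31]=0
i=32: i≥r, start 0; Z[32]=1 extend→box=[32,33)
i=33: i≥r, start 0; Z[33]=0
i=34: i≥r, start 0; Z[34]=0
i=35: i≥r, start 0; Z[35]=0

[36, 0, 0, 0, 0, 0, 5, 0, 0, 0, 0, 1, 0, 0, 1, 4, 0, 0, 0, 0, 4, 0, 0, 0, 0, 0, 0, 0, 0, 0, 0, 0, 1, 0, 0, 0]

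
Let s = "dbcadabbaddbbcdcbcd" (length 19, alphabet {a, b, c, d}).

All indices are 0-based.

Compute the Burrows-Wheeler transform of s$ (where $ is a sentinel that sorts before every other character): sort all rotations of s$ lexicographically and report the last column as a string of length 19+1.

ddcbbaddcbbdbbcad$ca

rank  rotation              last
    0  $dbcadabbaddbbcdcbcd  d
    1  abbaddbbcdcbcd$dbcad  d
    2  adabbaddbbcdcbcd$dbc  c
    3  addbbcdcbcd$dbcadabb  b
    4  baddbbcdcbcd$dbcadab  b
    5  bbaddbbcdcbcd$dbcada  a
    6  bbcdcbcd$dbcadabbadd  d
    7  bcadabbaddbbcdcbcd$d  d
    8  bcd$dbcadabbaddbbcdc  c
    9  bcdcbcd$dbcadabbaddb  b
   10  cadabbaddbbcdcbcd$db  b
   11  cbcd$dbcadabbaddbbcd  d
   12  cd$dbcadabbaddbbcdcb  b
   13  cdcbcd$dbcadabbaddbb  b
   14  d$dbcadabbaddbbcdcbc  c
   15  dabbaddbbcdcbcd$dbca  a
   16  dbbcdcbcd$dbcadabbad  d
   17  dbcadabbaddbbcdcbcd$  $
   18  dcbcd$dbcadabbaddbbc  c
   19  ddbbcdcbcd$dbcadabba  a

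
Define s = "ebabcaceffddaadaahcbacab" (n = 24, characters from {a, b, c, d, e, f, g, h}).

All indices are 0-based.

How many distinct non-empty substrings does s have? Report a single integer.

rank | idx | suffix
   0 |  12 | aadaahcbacab
   1 |  15 | aahcbacab
   2 |  22 | ab
   3 |   2 | abcaceffddaadaahcbacab
   4 |  20 | acab
   5 |   5 | aceffddaadaahcbacab
   6 |  13 | adaahcbacab
   7 |  16 | ahcbacab
   8 |  23 | b
   9 |   1 | babcaceffddaadaahcbacab
  10 |  19 | bacab
  11 |   3 | bcaceffddaadaahcbacab
  12 |  21 | cab
  13 |   4 | caceffddaadaahcbacab
  14 |  18 | cbacab
  15 |   6 | ceffddaadaahcbacab
  16 |  11 | daadaahcbacab
  17 |  14 | daahcbacab
  18 |  10 | ddaadaahcbacab
  19 |   0 | ebabcaceffddaadaahcbacab
  20 |   7 | effddaadaahcbacab
  21 |   9 | fddaadaahcbacab
  22 |   8 | ffddaadaahcbacab
  23 |  17 | hcbacab

SA = [12, 15, 22, 2, 20, 5, 13, 16, 23, 1, 19, 3, 21, 4, 18, 6, 11, 14, 10, 0, 7, 9, 8, 17]
rank  pair      lcp
   1  s[12:],s[15:]  2  'aa'
   2  s[15:],s[22:]  1  'a'
   3  s[22:],s[2:]  2  'ab'
   4  s[2:],s[20:]  1  'a'
   5  s[20:],s[5:]  2  'ac'
   6  s[5:],s[13:]  1  'a'
   7  s[13:],s[16:]  1  'a'
   8  s[16:],s[23:]  0  ''
   9  s[23:],s[1:]  1  'b'
  10  s[1:],s[19:]  2  'ba'
  11  s[19:],s[3:]  1  'b'
  12  s[3:],s[21:]  0  ''
  13  s[21:],s[4:]  2  'ca'
  14  s[4:],s[18:]  1  'c'
  15  s[18:],s[6:]  1  'c'
  16  s[6:],s[11:]  0  ''
  17  s[11:],s[14:]  3  'daa'
  18  s[14:],s[10:]  1  'd'
  19  s[10:],s[0:]  0  ''
  20  s[0:],s[7:]  1  'e'
  21  s[7:],s[9:]  0  ''
  22  s[9:],s[8:]  1  'f'
  23  s[8:],s[17:]  0  ''

n(n+1)/2 = 24·25/2 = 300
Σ LCP = 0 + 2 + 1 + 2 + 1 + 2 + 1 + 1 + 0 + 1 + 2 + 1 + 0 + 2 + 1 + 1 + 0 + 3 + 1 + 0 + 1 + 0 + 1 + 0 = 24
distinct = 300 − 24 = 276

276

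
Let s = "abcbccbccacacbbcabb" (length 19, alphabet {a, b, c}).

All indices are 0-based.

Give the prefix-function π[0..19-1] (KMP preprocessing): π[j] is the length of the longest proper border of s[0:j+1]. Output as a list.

[0, 0, 0, 0, 0, 0, 0, 0, 0, 1, 0, 1, 0, 0, 0, 0, 1, 2, 0]

π[0] = 0
j=1 s[j]='b': π[1]=0 (border '')
j=2 s[j]='c': π[2]=0 (border '')
j=3 s[j]='b': π[3]=0 (border '')
j=4 s[j]='c': π[4]=0 (border '')
j=5 s[j]='c': π[5]=0 (border '')
j=6 s[j]='b': π[6]=0 (border '')
j=7 s[j]='c': π[7]=0 (border '')
j=8 s[j]='c': π[8]=0 (border '')
j=9 s[j]='a': π[9]=1 (border 'a')
j=10 s[j]='c': k: 1→0; π[10]=0 (border '')
j=11 s[j]='a': π[11]=1 (border 'a')
j=12 s[j]='c': k: 1→0; π[12]=0 (border '')
j=13 s[j]='b': π[13]=0 (border '')
j=14 s[j]='b': π[14]=0 (border '')
j=15 s[j]='c': π[15]=0 (border '')
j=16 s[j]='a': π[16]=1 (border 'a')
j=17 s[j]='b': π[17]=2 (border 'ab')
j=18 s[j]='b': k: 2→0; π[18]=0 (border '')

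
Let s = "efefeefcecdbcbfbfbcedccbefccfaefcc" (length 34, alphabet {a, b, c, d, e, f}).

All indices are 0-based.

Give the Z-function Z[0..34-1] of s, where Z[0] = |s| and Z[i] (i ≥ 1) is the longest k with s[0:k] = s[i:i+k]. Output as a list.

Z[0]=34
i=1: fresh scan; Z[1]=0
i=2: fresh scan; Z[2]=3 scan→box=[2,5)
i=3: min(r-i=2, Z[1]=0)=0; Z[3]=0
i=4: min(r-i=1, Z[2]=3)=1; Z[4]=1
i=5: fresh scan; Z[5]=2 scan→box=[5,7)
i=6: min(r-i=1, Z[1]=0)=0; Z[6]=0
i=7: fresh scan; Z[7]=0
i=8: fresh scan; Z[8]=1 scan→box=[8,9)
i=9: fresh scan; Z[9]=0
i=10: fresh scan; Z[10]=0
i=11: fresh scan; Z[11]=0
i=12: fresh scan; Z[12]=0
i=13: fresh scan; Z[13]=0
i=14: fresh scan; Z[14]=0
i=15: fresh scan; Z[15]=0
i=16: fresh scan; Z[16]=0
i=17: fresh scan; Z[17]=0
i=18: fresh scan; Z[18]=0
i=19: fresh scan; Z[19]=1 scan→box=[19,20)
i=20: fresh scan; Z[20]=0
i=21: fresh scan; Z[21]=0
i=22: fresh scan; Z[22]=0
i=23: fresh scan; Z[23]=0
i=24: fresh scan; Z[24]=2 scan→box=[24,26)
i=25: min(r-i=1, Z[1]=0)=0; Z[25]=0
i=26: fresh scan; Z[26]=0
i=27: fresh scan; Z[27]=0
i=28: fresh scan; Z[28]=0
i=29: fresh scan; Z[29]=0
i=30: fresh scan; Z[30]=2 scan→box=[30,32)
i=31: min(r-i=1, Z[1]=0)=0; Z[31]=0
i=32: fresh scan; Z[32]=0
i=33: fresh scan; Z[33]=0

[34, 0, 3, 0, 1, 2, 0, 0, 1, 0, 0, 0, 0, 0, 0, 0, 0, 0, 0, 1, 0, 0, 0, 0, 2, 0, 0, 0, 0, 0, 2, 0, 0, 0]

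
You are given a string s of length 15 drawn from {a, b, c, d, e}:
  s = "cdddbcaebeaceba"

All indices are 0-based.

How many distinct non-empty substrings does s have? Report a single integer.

rank→(start, suffix):
  0 → (14, 'a')
  1 → (10, 'aceba')
  2 → (6, 'aebeaceba')
  3 → (13, 'ba')
  4 → (4, 'bcaebeaceba')
  5 → (8, 'beaceba')
  6 → (5, 'caebeaceba')
  7 → (0, 'cdddbcaebeaceba')
  8 → (11, 'ceba')
  9 → (3, 'dbcaebeaceba')
  10 → (2, 'ddbcaebeaceba')
  11 → (1, 'dddbcaebeaceba')
  12 → (9, 'eaceba')
  13 → (12, 'eba')
  14 → (7, 'ebeaceba')

SA = [14, 10, 6, 13, 4, 8, 5, 0, 11, 3, 2, 1, 9, 12, 7]
[i] adj suffixes → lcp
  [1] 14/10 → 1 ('a')
  [2] 10/6 → 1 ('a')
  [3] 6/13 → 0 ('')
  [4] 13/4 → 1 ('b')
  [5] 4/8 → 1 ('b')
  [6] 8/5 → 0 ('')
  [7] 5/0 → 1 ('c')
  [8] 0/11 → 1 ('c')
  [9] 11/3 → 0 ('')
  [10] 3/2 → 1 ('d')
  [11] 2/1 → 2 ('dd')
  [12] 1/9 → 0 ('')
  [13] 9/12 → 1 ('e')
  [14] 12/7 → 2 ('eb')

n(n+1)/2 = 15·16/2 = 120
Σ LCP = 0 + 1 + 1 + 0 + 1 + 1 + 0 + 1 + 1 + 0 + 1 + 2 + 0 + 1 + 2 = 12
distinct = 120 − 12 = 108

108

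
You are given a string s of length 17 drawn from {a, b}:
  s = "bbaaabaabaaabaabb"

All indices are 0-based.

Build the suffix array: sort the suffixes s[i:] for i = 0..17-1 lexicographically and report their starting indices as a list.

[2, 9, 6, 3, 10, 13, 7, 4, 11, 14, 16, 1, 8, 5, 12, 15, 0]

rank→(start, suffix):
  0 → (2, 'aaabaabaaabaabb')
  1 → (9, 'aaabaabb')
  2 → (6, 'aabaaabaabb')
  3 → (3, 'aabaabaaabaabb')
  4 → (10, 'aabaabb')
  5 → (13, 'aabb')
  6 → (7, 'abaaabaabb')
  7 → (4, 'abaabaaabaabb')
  8 → (11, 'abaabb')
  9 → (14, 'abb')
  10 → (16, 'b')
  11 → (1, 'baaabaabaaabaabb')
  12 → (8, 'baaabaabb')
  13 → (5, 'baabaaabaabb')
  14 → (12, 'baabb')
  15 → (15, 'bb')
  16 → (0, 'bbaaabaabaaabaabb')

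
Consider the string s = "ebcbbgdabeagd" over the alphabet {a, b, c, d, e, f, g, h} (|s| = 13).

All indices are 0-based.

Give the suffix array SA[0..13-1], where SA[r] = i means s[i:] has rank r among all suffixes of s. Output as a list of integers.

[7, 10, 3, 1, 8, 4, 2, 12, 6, 9, 0, 11, 5]

rank | idx | suffix
   0 |   7 | abeagd
   1 |  10 | agd
   2 |   3 | bbgdabeagd
   3 |   1 | bcbbgdabeagd
   4 |   8 | beagd
   5 |   4 | bgdabeagd
   6 |   2 | cbbgdabeagd
   7 |  12 | d
   8 |   6 | dabeagd
   9 |   9 | eagd
  10 |   0 | ebcbbgdabeagd
  11 |  11 | gd
  12 |   5 | gdabeagd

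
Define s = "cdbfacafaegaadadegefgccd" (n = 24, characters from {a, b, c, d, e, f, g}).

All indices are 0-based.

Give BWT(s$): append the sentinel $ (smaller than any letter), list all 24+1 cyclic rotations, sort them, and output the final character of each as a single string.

rank  rotation                   last
    0  $cdbfacafaegaadadegefgccd  d
    1  aadadegefgccd$cdbfacafaeg  g
    2  acafaegaadadegefgccd$cdbf  f
    3  adadegefgccd$cdbfacafaega  a
    4  adegefgccd$cdbfacafaegaad  d
    5  aegaadadegefgccd$cdbfacaf  f
    6  afaegaadadegefgccd$cdbfac  c
    7  bfacafaegaadadegefgccd$cd  d
    8  cafaegaadadegefgccd$cdbfa  a
    9  ccd$cdbfacafaegaadadegefg  g
   10  cd$cdbfacafaegaadadegefgc  c
   11  cdbfacafaegaadadegefgccd$  $
   12  d$cdbfacafaegaadadegefgcc  c
   13  dadegefgccd$cdbfacafaegaa  a
   14  dbfacafaegaadadegefgccd$c  c
   15  degefgccd$cdbfacafaegaada  a
   16  efgccd$cdbfacafaegaadadeg  g
   17  egaadadegefgccd$cdbfacafa  a
   18  egefgccd$cdbfacafaegaadad  d
   19  facafaegaadadegefgccd$cdb  b
   20  faegaadadegefgccd$cdbfaca  a
   21  fgccd$cdbfacafaegaadadege  e
   22  gaadadegefgccd$cdbfacafae  e
   23  gccd$cdbfacafaegaadadegef  f
   24  gefgccd$cdbfacafaegaadade  e

dgfadfcdagc$cacagadbaeefe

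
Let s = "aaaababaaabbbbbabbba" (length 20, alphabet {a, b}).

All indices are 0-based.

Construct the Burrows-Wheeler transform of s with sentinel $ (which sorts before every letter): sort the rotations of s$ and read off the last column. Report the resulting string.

ab$abaabababaabbbabba

rank  rotation               last
    0  $aaaababaaabbbbbabbba  a
    1  a$aaaababaaabbbbbabbb  b
    2  aaaababaaabbbbbabbba$  $
    3  aaababaaabbbbbabbba$a  a
    4  aaabbbbbabbba$aaaabab  b
    5  aababaaabbbbbabbba$aa  a
    6  aabbbbbabbba$aaaababa  a
    7  abaaabbbbbabbba$aaaab  b
    8  ababaaabbbbbabbba$aaa  a
    9  abbba$aaaababaaabbbbb  b
   10  abbbbbabbba$aaaababaa  a
   11  ba$aaaababaaabbbbbabb  b
   12  baaabbbbbabbba$aaaaba  a
   13  babaaabbbbbabbba$aaaa  a
   14  babbba$aaaababaaabbbb  b
   15  bba$aaaababaaabbbbbab  b
   16  bbabbba$aaaababaaabbb  b
   17  bbba$aaaababaaabbbbba  a
   18  bbbabbba$aaaababaaabb  b
   19  bbbbabbba$aaaababaaab  b
   20  bbbbbabbba$aaaababaaa  a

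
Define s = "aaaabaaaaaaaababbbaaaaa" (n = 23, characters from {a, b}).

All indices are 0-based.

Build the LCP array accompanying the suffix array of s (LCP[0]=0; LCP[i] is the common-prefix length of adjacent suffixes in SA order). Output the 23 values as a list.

[0, 1, 2, 3, 4, 5, 7, 6, 5, 4, 6, 3, 5, 2, 4, 1, 3, 2, 0, 6, 2, 1, 2]

rank→(start, suffix):
  0 → (22, 'a')
  1 → (21, 'aa')
  2 → (20, 'aaa')
  3 → (19, 'aaaa')
  4 → (18, 'aaaaa')
  5 → (5, 'aaaaaaaababbbaaaaa')
  6 → (6, 'aaaaaaababbbaaaaa')
  7 → (7, 'aaaaaababbbaaaaa')
  8 → (8, 'aaaaababbbaaaaa')
  9 → (0, 'aaaabaaaaaaaababbbaaaaa')
  10 → (9, 'aaaababbbaaaaa')
  11 → (1, 'aaabaaaaaaaababbbaaaaa')
  12 → (10, 'aaababbbaaaaa')
  13 → (2, 'aabaaaaaaaababbbaaaaa')
  14 → (11, 'aababbbaaaaa')
  15 → (3, 'abaaaaaaaababbbaaaaa')
  16 → (12, 'ababbbaaaaa')
  17 → (14, 'abbbaaaaa')
  18 → (17, 'baaaaa')
  19 → (4, 'baaaaaaaababbbaaaaa')
  20 → (13, 'babbbaaaaa')
  21 → (16, 'bbaaaaa')
  22 → (15, 'bbbaaaaa')

SA = [22, 21, 20, 19, 18, 5, 6, 7, 8, 0, 9, 1, 10, 2, 11, 3, 12, 14, 17, 4, 13, 16, 15]
rank  pair      lcp
   1  s[22:],s[21:]  1  'a'
   2  s[21:],s[20:]  2  'aa'
   3  s[20:],s[19:]  3  'aaa'
   4  s[19:],s[18:]  4  'aaaa'
   5  s[18:],s[5:]  5  'aaaaa'
   6  s[5:],s[6:]  7  'aaaaaaa'
   7  s[6:],s[7:]  6  'aaaaaa'
   8  s[7:],s[8:]  5  'aaaaa'
   9  s[8:],s[0:]  4  'aaaa'
  10  s[0:],s[9:]  6  'aaaaba'
  11  s[9:],s[1:]  3  'aaa'
  12  s[1:],s[10:]  5  'aaaba'
  13  s[10:],s[2:]  2  'aa'
  14  s[2:],s[11:]  4  'aaba'
  15  s[11:],s[3:]  1  'a'
  16  s[3:],s[12:]  3  'aba'
  17  s[12:],s[14:]  2  'ab'
  18  s[14:],s[17:]  0  ''
  19  s[17:],s[4:]  6  'baaaaa'
  20  s[4:],s[13:]  2  'ba'
  21  s[13:],s[16:]  1  'b'
  22  s[16:],s[15:]  2  'bb'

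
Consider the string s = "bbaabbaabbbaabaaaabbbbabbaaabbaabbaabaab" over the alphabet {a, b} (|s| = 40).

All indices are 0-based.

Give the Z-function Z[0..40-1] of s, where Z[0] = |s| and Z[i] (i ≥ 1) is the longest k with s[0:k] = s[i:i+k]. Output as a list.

Z[0]=40
i=1: outside box; Z[1]=1 scan→box=[1,2)
i=2: outside box; Z[2]=0
i=3: outside box; Z[3]=0
i=4: outside box; Z[4]=6 scan→box=[4,10)
i=5: min(r-i=5, Z[1]=1)=1; Z[5]=1
i=6: min(r-i=4, Z[2]=0)=0; Z[6]=0
i=7: min(r-i=3, Z[3]=0)=0; Z[7]=0
i=8: min(r-i=2, Z[4]=6)=2; Z[8]=2
i=9: min(r-i=1, Z[5]=1)=1; Z[9]=5 scan→box=[9,14)
i=10: min(r-i=4, Z[1]=1)=1; Z[10]=1
i=11: min(r-i=3, Z[2]=0)=0; Z[11]=0
i=12: min(r-i=2, Z[3]=0)=0; Z[12]=0
i=13: min(r-i=1, Z[4]=6)=1; Z[13]=1
i=14: outside box; Z[14]=0
i=15: outside box; Z[15]=0
i=16: outside box; Z[16]=0
i=17: outside box; Z[17]=0
i=18: outside box; Z[18]=2 scan→box=[18,20)
i=19: min(r-i=1, Z[1]=1)=1; Z[19]=2 scan→box=[19,21)
i=20: min(r-i=1, Z[1]=1)=1; Z[20]=3 scan→box=[20,23)
i=21: min(r-i=2, Z[1]=1)=1; Z[21]=1
i=22: min(r-i=1, Z[2]=0)=0; Z[22]=0
i=23: outside box; Z[23]=4 scan→box=[23,27)
i=24: min(r-i=3, Z[1]=1)=1; Z[24]=1
i=25: min(r-i=2, Z[2]=0)=0; Z[25]=0
i=26: min(r-i=1, Z[3]=0)=0; Z[26]=0
i=27: outside box; Z[27]=0
i=28: outside box; Z[28]=9 scan→box=[28,37)
i=29: min(r-i=8, Z[1]=1)=1; Z[29]=1
i=30: min(r-i=7, Z[2]=0)=0; Z[30]=0
i=31: min(r-i=6, Z[3]=0)=0; Z[31]=0
i=32: min(r-i=5, Z[4]=6)=5; Z[32]=5
i=33: min(r-i=4, Z[5]=1)=1; Z[33]=1
i=34: min(r-i=3, Z[6]=0)=0; Z[34]=0
i=35: min(r-i=2, Z[7]=0)=0; Z[35]=0
i=36: min(r-i=1, Z[8]=2)=1; Z[36]=1
i=37: outside box; Z[37]=0
i=38: outside box; Z[38]=0
i=39: outside box; Z[39]=1 scan→box=[39,40)

[40, 1, 0, 0, 6, 1, 0, 0, 2, 5, 1, 0, 0, 1, 0, 0, 0, 0, 2, 2, 3, 1, 0, 4, 1, 0, 0, 0, 9, 1, 0, 0, 5, 1, 0, 0, 1, 0, 0, 1]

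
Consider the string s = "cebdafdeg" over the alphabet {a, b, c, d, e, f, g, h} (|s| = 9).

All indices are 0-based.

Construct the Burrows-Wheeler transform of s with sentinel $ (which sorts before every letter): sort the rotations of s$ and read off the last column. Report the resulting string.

rank  rotation    last
    0  $cebdafdeg  g
    1  afdeg$cebd  d
    2  bdafdeg$ce  e
    3  cebdafdeg$  $
    4  dafdeg$ceb  b
    5  deg$cebdaf  f
    6  ebdafdeg$c  c
    7  eg$cebdafd  d
    8  fdeg$cebda  a
    9  g$cebdafde  e

gde$bfcdae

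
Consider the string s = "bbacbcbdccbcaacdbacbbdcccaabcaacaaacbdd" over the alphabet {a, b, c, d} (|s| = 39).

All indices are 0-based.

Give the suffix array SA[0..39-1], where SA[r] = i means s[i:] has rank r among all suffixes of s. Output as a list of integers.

[32, 25, 29, 33, 12, 26, 30, 17, 2, 34, 13, 16, 1, 0, 19, 27, 10, 4, 6, 20, 36, 31, 24, 28, 11, 18, 9, 3, 5, 35, 23, 8, 22, 14, 38, 15, 7, 21, 37]

sorted suffixes:
  #0 SA[0]=32  'aaacbdd'
  #1 SA[1]=25  'aabcaacaaacbdd'
  #2 SA[2]=29  'aacaaacbdd'
  #3 SA[3]=33  'aacbdd'
  #4 SA[4]=12  'aacdbacbbdcccaabcaacaaacbdd'
  #5 SA[5]=26  'abcaacaaacbdd'
  #6 SA[6]=30  'acaaacbdd'
  #7 SA[7]=17  'acbbdcccaabcaacaaacbdd'
  #8 SA[8]=2  'acbcbdccbcaacdbacbbdcccaabcaacaaacbdd'
  #9 SA[9]=34  'acbdd'
  #10 SA[10]=13  'acdbacbbdcccaabcaacaaacbdd'
  #11 SA[11]=16  'bacbbdcccaabcaacaaacbdd'
  #12 SA[12]=1  'bacbcbdccbcaacdbacbbdcccaabcaacaaacbdd'
  #13 SA[13]=0  'bbacbcbdccbcaacdbacbbdcccaabcaacaaacbdd'
  #14 SA[14]=19  'bbdcccaabcaacaaacbdd'
  #15 SA[15]=27  'bcaacaaacbdd'
  #16 SA[16]=10  'bcaacdbacbbdcccaabcaacaaacbdd'
  #17 SA[17]=4  'bcbdccbcaacdbacbbdcccaabcaacaaacbdd'
  #18 SA[18]=6  'bdccbcaacdbacbbdcccaabcaacaaacbdd'
  #19 SA[19]=20  'bdcccaabcaacaaacbdd'
  #20 SA[20]=36  'bdd'
  #21 SA[21]=31  'caaacbdd'
  #22 SA[22]=24  'caabcaacaaacbdd'
  #23 SA[23]=28  'caacaaacbdd'
  #24 SA[24]=11  'caacdbacbbdcccaabcaacaaacbdd'
  #25 SA[25]=18  'cbbdcccaabcaacaaacbdd'
  #26 SA[26]=9  'cbcaacdbacbbdcccaabcaacaaacbdd'
  #27 SA[27]=3  'cbcbdccbcaacdbacbbdcccaabcaacaaacbdd'
  #28 SA[28]=5  'cbdccbcaacdbacbbdcccaabcaacaaacbdd'
  #29 SA[29]=35  'cbdd'
  #30 SA[30]=23  'ccaabcaacaaacbdd'
  #31 SA[31]=8  'ccbcaacdbacbbdcccaabcaacaaacbdd'
  #32 SA[32]=22  'cccaabcaacaaacbdd'
  #33 SA[33]=14  'cdbacbbdcccaabcaacaaacbdd'
  #34 SA[34]=38  'd'
  #35 SA[35]=15  'dbacbbdcccaabcaacaaacbdd'
  #36 SA[36]=7  'dccbcaacdbacbbdcccaabcaacaaacbdd'
  #37 SA[37]=21  'dcccaabcaacaaacbdd'
  #38 SA[38]=37  'dd'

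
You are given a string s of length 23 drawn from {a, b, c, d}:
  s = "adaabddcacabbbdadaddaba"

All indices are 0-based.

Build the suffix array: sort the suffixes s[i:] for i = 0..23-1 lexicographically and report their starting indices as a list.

sorted suffixes:
  #0 SA[0]=22  'a'
  #1 SA[1]=2  'aabddcacabbbdadaddaba'
  #2 SA[2]=20  'aba'
  #3 SA[3]=10  'abbbdadaddaba'
  #4 SA[4]=3  'abddcacabbbdadaddaba'
  #5 SA[5]=8  'acabbbdadaddaba'
  #6 SA[6]=0  'adaabddcacabbbdadaddaba'
  #7 SA[7]=15  'adaddaba'
  #8 SA[8]=17  'addaba'
  #9 SA[9]=21  'ba'
  #10 SA[10]=11  'bbbdadaddaba'
  #11 SA[11]=12  'bbdadaddaba'
  #12 SA[12]=13  'bdadaddaba'
  #13 SA[13]=4  'bddcacabbbdadaddaba'
  #14 SA[14]=9  'cabbbdadaddaba'
  #15 SA[15]=7  'cacabbbdadaddaba'
  #16 SA[16]=1  'daabddcacabbbdadaddaba'
  #17 SA[17]=19  'daba'
  #18 SA[18]=14  'dadaddaba'
  #19 SA[19]=16  'daddaba'
  #20 SA[20]=6  'dcacabbbdadaddaba'
  #21 SA[21]=18  'ddaba'
  #22 SA[22]=5  'ddcacabbbdadaddaba'

[22, 2, 20, 10, 3, 8, 0, 15, 17, 21, 11, 12, 13, 4, 9, 7, 1, 19, 14, 16, 6, 18, 5]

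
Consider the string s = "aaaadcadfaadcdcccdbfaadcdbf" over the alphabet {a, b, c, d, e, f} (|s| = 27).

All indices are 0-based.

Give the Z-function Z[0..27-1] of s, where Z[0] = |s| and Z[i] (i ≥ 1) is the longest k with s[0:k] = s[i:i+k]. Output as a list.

[27, 3, 2, 1, 0, 0, 1, 0, 0, 2, 1, 0, 0, 0, 0, 0, 0, 0, 0, 0, 2, 1, 0, 0, 0, 0, 0]

Z[0]=27
i=1: outside box; Z[1]=3 grow→box=[1,4)
i=2: min(r-i=2, Z[1]=3)=2; Z[2]=2
i=3: min(r-i=1, Z[2]=2)=1; Z[3]=1
i=4: outside box; Z[4]=0
i=5: outside box; Z[5]=0
i=6: outside box; Z[6]=1 grow→box=[6,7)
i=7: outside box; Z[7]=0
i=8: outside box; Z[8]=0
i=9: outside box; Z[9]=2 grow→box=[9,11)
i=10: min(r-i=1, Z[1]=3)=1; Z[10]=1
i=11: outside box; Z[11]=0
i=12: outside box; Z[12]=0
i=13: outside box; Z[13]=0
i=14: outside box; Z[14]=0
i=15: outside box; Z[15]=0
i=16: outside box; Z[16]=0
i=17: outside box; Z[17]=0
i=18: outside box; Z[18]=0
i=19: outside box; Z[19]=0
i=20: outside box; Z[20]=2 grow→box=[20,22)
i=21: min(r-i=1, Z[1]=3)=1; Z[21]=1
i=22: outside box; Z[22]=0
i=23: outside box; Z[23]=0
i=24: outside box; Z[24]=0
i=25: outside box; Z[25]=0
i=26: outside box; Z[26]=0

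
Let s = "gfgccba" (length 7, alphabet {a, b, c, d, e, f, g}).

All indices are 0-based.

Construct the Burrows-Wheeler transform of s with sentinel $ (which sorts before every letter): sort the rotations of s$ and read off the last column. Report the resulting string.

rank  rotation  last
    0  $gfgccba  a
    1  a$gfgccb  b
    2  ba$gfgcc  c
    3  cba$gfgc  c
    4  ccba$gfg  g
    5  fgccba$g  g
    6  gccba$gf  f
    7  gfgccba$  $

abccggf$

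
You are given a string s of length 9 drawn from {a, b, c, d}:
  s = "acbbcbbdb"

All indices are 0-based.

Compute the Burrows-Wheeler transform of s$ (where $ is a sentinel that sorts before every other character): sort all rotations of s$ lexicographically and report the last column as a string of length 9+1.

rank  rotation    last
    0  $acbbcbbdb  b
    1  acbbcbbdb$  $
    2  b$acbbcbbd  d
    3  bbcbbdb$ac  c
    4  bbdb$acbbc  c
    5  bcbbdb$acb  b
    6  bdb$acbbcb  b
    7  cbbcbbdb$a  a
    8  cbbdb$acbb  b
    9  db$acbbcbb  b

b$dccbbabb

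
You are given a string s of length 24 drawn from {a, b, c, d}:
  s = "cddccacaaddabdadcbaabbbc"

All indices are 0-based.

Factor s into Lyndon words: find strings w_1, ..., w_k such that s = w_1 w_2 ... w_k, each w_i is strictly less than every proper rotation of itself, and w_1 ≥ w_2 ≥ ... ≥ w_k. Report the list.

["cdd", "c", "c", "ac", "aaddabdadcb", "aabbbc"]

emit factor 1: 'cdd' (i=0, period=3)
emit factor 2: 'c' (i=3, period=1)
emit factor 3: 'c' (i=4, period=1)
emit factor 4: 'ac' (i=5, period=2)
emit factor 5: 'aaddabdadcb' (i=7, period=11)
emit factor 6: 'aabbbc' (i=18, period=6)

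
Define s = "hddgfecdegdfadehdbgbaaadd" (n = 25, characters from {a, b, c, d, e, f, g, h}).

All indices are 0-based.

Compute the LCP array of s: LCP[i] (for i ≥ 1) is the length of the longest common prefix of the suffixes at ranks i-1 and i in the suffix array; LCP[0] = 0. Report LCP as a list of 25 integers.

[0, 2, 1, 2, 0, 1, 0, 0, 1, 1, 2, 1, 2, 1, 1, 0, 1, 1, 0, 1, 0, 1, 1, 0, 2]

rank | idx | suffix
   0 |  20 | aaadd
   1 |  21 | aadd
   2 |  22 | add
   3 |  12 | adehdbgbaaadd
   4 |  19 | baaadd
   5 |  17 | bgbaaadd
   6 |   6 | cdegdfadehdbgbaaadd
   7 |  24 | d
   8 |  16 | dbgbaaadd
   9 |  23 | dd
  10 |   1 | ddgfecdegdfadehdbgbaaadd
  11 |   7 | degdfadehdbgbaaadd
  12 |  13 | dehdbgbaaadd
  13 |  10 | dfadehdbgbaaadd
  14 |   2 | dgfecdegdfadehdbgbaaadd
  15 |   5 | ecdegdfadehdbgbaaadd
  16 |   8 | egdfadehdbgbaaadd
  17 |  14 | ehdbgbaaadd
  18 |  11 | fadehdbgbaaadd
  19 |   4 | fecdegdfadehdbgbaaadd
  20 |  18 | gbaaadd
  21 |   9 | gdfadehdbgbaaadd
  22 |   3 | gfecdegdfadehdbgbaaadd
  23 |  15 | hdbgbaaadd
  24 |   0 | hddgfecdegdfadehdbgbaaadd

SA = [20, 21, 22, 12, 19, 17, 6, 24, 16, 23, 1, 7, 13, 10, 2, 5, 8, 14, 11, 4, 18, 9, 3, 15, 0]
rank  pair      lcp
   1  s[20:],s[21:]  2  'aa'
   2  s[21:],s[22:]  1  'a'
   3  s[22:],s[12:]  2  'ad'
   4  s[12:],s[19:]  0  ''
   5  s[19:],s[17:]  1  'b'
   6  s[17:],s[6:]  0  ''
   7  s[6:],s[24:]  0  ''
   8  s[24:],s[16:]  1  'd'
   9  s[16:],s[23:]  1  'd'
  10  s[23:],s[1:]  2  'dd'
  11  s[1:],s[7:]  1  'd'
  12  s[7:],s[13:]  2  'de'
  13  s[13:],s[10:]  1  'd'
  14  s[10:],s[2:]  1  'd'
  15  s[2:],s[5:]  0  ''
  16  s[5:],s[8:]  1  'e'
  17  s[8:],s[14:]  1  'e'
  18  s[14:],s[11:]  0  ''
  19  s[11:],s[4:]  1  'f'
  20  s[4:],s[18:]  0  ''
  21  s[18:],s[9:]  1  'g'
  22  s[9:],s[3:]  1  'g'
  23  s[3:],s[15:]  0  ''
  24  s[15:],s[0:]  2  'hd'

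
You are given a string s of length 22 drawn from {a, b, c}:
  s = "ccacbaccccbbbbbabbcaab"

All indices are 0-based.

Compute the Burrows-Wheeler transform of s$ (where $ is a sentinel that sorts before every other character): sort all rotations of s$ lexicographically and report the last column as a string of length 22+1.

bcabcbabcbbbcabbcac$cca

rank  rotation                 last
    0  $ccacbaccccbbbbbabbcaab  b
    1  aab$ccacbaccccbbbbbabbc  c
    2  ab$ccacbaccccbbbbbabbca  a
    3  abbcaab$ccacbaccccbbbbb  b
    4  acbaccccbbbbbabbcaab$cc  c
    5  accccbbbbbabbcaab$ccacb  b
    6  b$ccacbaccccbbbbbabbcaa  a
    7  babbcaab$ccacbaccccbbbb  b
    8  baccccbbbbbabbcaab$ccac  c
    9  bbabbcaab$ccacbaccccbbb  b
   10  bbbabbcaab$ccacbaccccbb  b
   11  bbbbabbcaab$ccacbaccccb  b
   12  bbbbbabbcaab$ccacbacccc  c
   13  bbcaab$ccacbaccccbbbbba  a
   14  bcaab$ccacbaccccbbbbbab  b
   15  caab$ccacbaccccbbbbbabb  b
   16  cacbaccccbbbbbabbcaab$c  c
   17  cbaccccbbbbbabbcaab$cca  a
   18  cbbbbbabbcaab$ccacbaccc  c
   19  ccacbaccccbbbbbabbcaab$  $
   20  ccbbbbbabbcaab$ccacbacc  c
   21  cccbbbbbabbcaab$ccacbac  c
   22  ccccbbbbbabbcaab$ccacba  a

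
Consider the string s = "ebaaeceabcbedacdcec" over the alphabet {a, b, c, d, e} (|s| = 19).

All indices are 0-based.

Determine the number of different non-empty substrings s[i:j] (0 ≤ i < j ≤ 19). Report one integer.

rank→(start, suffix):
  0 → (2, 'aaeceabcbedacdcec')
  1 → (7, 'abcbedacdcec')
  2 → (13, 'acdcec')
  3 → (3, 'aeceabcbedacdcec')
  4 → (1, 'baaeceabcbedacdcec')
  5 → (8, 'bcbedacdcec')
  6 → (10, 'bedacdcec')
  7 → (18, 'c')
  8 → (9, 'cbedacdcec')
  9 → (14, 'cdcec')
  10 → (5, 'ceabcbedacdcec')
  11 → (16, 'cec')
  12 → (12, 'dacdcec')
  13 → (15, 'dcec')
  14 → (6, 'eabcbedacdcec')
  15 → (0, 'ebaaeceabcbedacdcec')
  16 → (17, 'ec')
  17 → (4, 'eceabcbedacdcec')
  18 → (11, 'edacdcec')

SA = [2, 7, 13, 3, 1, 8, 10, 18, 9, 14, 5, 16, 12, 15, 6, 0, 17, 4, 11]
rank  pair      lcp
   1  s[2:],s[7:]  1  'a'
   2  s[7:],s[13:]  1  'a'
   3  s[13:],s[3:]  1  'a'
   4  s[3:],s[1:]  0  ''
   5  s[1:],s[8:]  1  'b'
   6  s[8:],s[10:]  1  'b'
   7  s[10:],s[18:]  0  ''
   8  s[18:],s[9:]  1  'c'
   9  s[9:],s[14:]  1  'c'
  10  s[14:],s[5:]  1  'c'
  11  s[5:],s[16:]  2  'ce'
  12  s[16:],s[12:]  0  ''
  13  s[12:],s[15:]  1  'd'
  14  s[15:],s[6:]  0  ''
  15  s[6:],s[0:]  1  'e'
  16  s[0:],s[17:]  1  'e'
  17  s[17:],s[4:]  2  'ec'
  18  s[4:],s[11:]  1  'e'

n(n+1)/2 = 19·20/2 = 190
Σ LCP = 0 + 1 + 1 + 1 + 0 + 1 + 1 + 0 + 1 + 1 + 1 + 2 + 0 + 1 + 0 + 1 + 1 + 2 + 1 = 16
distinct = 190 − 16 = 174

174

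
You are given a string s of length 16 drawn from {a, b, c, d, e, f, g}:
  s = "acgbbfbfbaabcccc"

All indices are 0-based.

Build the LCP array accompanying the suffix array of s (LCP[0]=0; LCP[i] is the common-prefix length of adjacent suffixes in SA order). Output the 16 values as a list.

rank | idx | suffix
   0 |   9 | aabcccc
   1 |  10 | abcccc
   2 |   0 | acgbbfbfbaabcccc
   3 |   8 | baabcccc
   4 |   3 | bbfbfbaabcccc
   5 |  11 | bcccc
   6 |   6 | bfbaabcccc
   7 |   4 | bfbfbaabcccc
   8 |  15 | c
   9 |  14 | cc
  10 |  13 | ccc
  11 |  12 | cccc
  12 |   1 | cgbbfbfbaabcccc
  13 |   7 | fbaabcccc
  14 |   5 | fbfbaabcccc
  15 |   2 | gbbfbfbaabcccc

SA = [9, 10, 0, 8, 3, 11, 6, 4, 15, 14, 13, 12, 1, 7, 5, 2]
[i] adj suffixes → lcp
  [1] 9/10 → 1 ('a')
  [2] 10/0 → 1 ('a')
  [3] 0/8 → 0 ('')
  [4] 8/3 → 1 ('b')
  [5] 3/11 → 1 ('b')
  [6] 11/6 → 1 ('b')
  [7] 6/4 → 3 ('bfb')
  [8] 4/15 → 0 ('')
  [9] 15/14 → 1 ('c')
  [10] 14/13 → 2 ('cc')
  [11] 13/12 → 3 ('ccc')
  [12] 12/1 → 1 ('c')
  [13] 1/7 → 0 ('')
  [14] 7/5 → 2 ('fb')
  [15] 5/2 → 0 ('')

[0, 1, 1, 0, 1, 1, 1, 3, 0, 1, 2, 3, 1, 0, 2, 0]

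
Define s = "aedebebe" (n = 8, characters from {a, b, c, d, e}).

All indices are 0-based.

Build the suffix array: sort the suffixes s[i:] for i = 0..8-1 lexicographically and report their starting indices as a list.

[0, 6, 4, 2, 7, 5, 3, 1]

rank | idx | suffix
   0 |   0 | aedebebe
   1 |   6 | be
   2 |   4 | bebe
   3 |   2 | debebe
   4 |   7 | e
   5 |   5 | ebe
   6 |   3 | ebebe
   7 |   1 | edebebe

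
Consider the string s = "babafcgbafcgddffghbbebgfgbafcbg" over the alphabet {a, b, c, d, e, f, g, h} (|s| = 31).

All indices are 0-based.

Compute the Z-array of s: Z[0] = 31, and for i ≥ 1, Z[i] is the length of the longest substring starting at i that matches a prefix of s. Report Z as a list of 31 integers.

Z[0]=31
i=1: i≥r, start 0; Z[1]=0
i=2: i≥r, start 0; Z[2]=2 scan→box=[2,4)
i=3: min(r-i=1, Z[1]=0)=0; Z[3]=0
i=4: i≥r, start 0; Z[4]=0
i=5: i≥r, start 0; Z[5]=0
i=6: i≥r, start 0; Z[6]=0
i=7: i≥r, start 0; Z[7]=2 scan→box=[7,9)
i=8: min(r-i=1, Z[1]=0)=0; Z[8]=0
i=9: i≥r, start 0; Z[9]=0
i=10: i≥r, start 0; Z[10]=0
i=11: i≥r, start 0; Z[11]=0
i=12: i≥r, start 0; Z[12]=0
i=13: i≥r, start 0; Z[13]=0
i=14: i≥r, start 0; Z[14]=0
i=15: i≥r, start 0; Z[15]=0
i=16: i≥r, start 0; Z[16]=0
i=17: i≥r, start 0; Z[17]=0
i=18: i≥r, start 0; Z[18]=1 scan→box=[18,19)
i=19: i≥r, start 0; Z[19]=1 scan→box=[19,20)
i=20: i≥r, start 0; Z[20]=0
i=21: i≥r, start 0; Z[21]=1 scan→box=[21,22)
i=22: i≥r, start 0; Z[22]=0
i=23: i≥r, start 0; Z[23]=0
i=24: i≥r, start 0; Z[24]=0
i=25: i≥r, start 0; Z[25]=2 scan→box=[25,27)
i=26: min(r-i=1, Z[1]=0)=0; Z[26]=0
i=27: i≥r, start 0; Z[27]=0
i=28: i≥r, start 0; Z[28]=0
i=29: i≥r, start 0; Z[29]=1 scan→box=[29,30)
i=30: i≥r, start 0; Z[30]=0

[31, 0, 2, 0, 0, 0, 0, 2, 0, 0, 0, 0, 0, 0, 0, 0, 0, 0, 1, 1, 0, 1, 0, 0, 0, 2, 0, 0, 0, 1, 0]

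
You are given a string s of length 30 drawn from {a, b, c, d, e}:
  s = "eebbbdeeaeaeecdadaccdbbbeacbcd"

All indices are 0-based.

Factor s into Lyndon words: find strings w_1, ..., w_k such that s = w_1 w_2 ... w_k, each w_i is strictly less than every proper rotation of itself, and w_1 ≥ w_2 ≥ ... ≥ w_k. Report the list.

["e", "e", "bbbdee", "aeaeecd", "ad", "accdbbbe", "acbcd"]

emit factor 1: 'e' (i=0, period=1)
emit factor 2: 'e' (i=1, period=1)
emit factor 3: 'bbbdee' (i=2, period=6)
emit factor 4: 'aeaeecd' (i=8, period=7)
emit factor 5: 'ad' (i=15, period=2)
emit factor 6: 'accdbbbe' (i=17, period=8)
emit factor 7: 'acbcd' (i=25, period=5)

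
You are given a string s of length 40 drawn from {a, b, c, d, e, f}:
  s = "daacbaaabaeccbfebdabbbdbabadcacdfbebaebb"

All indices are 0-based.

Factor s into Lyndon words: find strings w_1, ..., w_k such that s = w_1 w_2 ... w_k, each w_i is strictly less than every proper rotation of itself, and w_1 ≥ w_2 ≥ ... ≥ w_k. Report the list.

["d", "aacb", "aaabaeccbfebdabbbdbabadcacdfbebaebb"]

emit factor 1: 'd' (i=0, period=1)
emit factor 2: 'aacb' (i=1, period=4)
emit factor 3: 'aaabaeccbfebdabbbdbabadcacdfbebaebb' (i=5, period=35)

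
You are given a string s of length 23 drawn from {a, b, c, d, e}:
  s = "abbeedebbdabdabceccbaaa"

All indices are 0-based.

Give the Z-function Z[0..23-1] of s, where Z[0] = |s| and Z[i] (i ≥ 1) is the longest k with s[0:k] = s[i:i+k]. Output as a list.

[23, 0, 0, 0, 0, 0, 0, 0, 0, 0, 2, 0, 0, 2, 0, 0, 0, 0, 0, 0, 1, 1, 1]

Z[0]=23
i=1: fresh scan; Z[1]=0
i=2: fresh scan; Z[2]=0
i=3: fresh scan; Z[3]=0
i=4: fresh scan; Z[4]=0
i=5: fresh scan; Z[5]=0
i=6: fresh scan; Z[6]=0
i=7: fresh scan; Z[7]=0
i=8: fresh scan; Z[8]=0
i=9: fresh scan; Z[9]=0
i=10: fresh scan; Z[10]=2 scan→box=[10,12)
i=11: min(r-i=1, Z[1]=0)=0; Z[11]=0
i=12: fresh scan; Z[12]=0
i=13: fresh scan; Z[13]=2 scan→box=[13,15)
i=14: min(r-i=1, Z[1]=0)=0; Z[14]=0
i=15: fresh scan; Z[15]=0
i=16: fresh scan; Z[16]=0
i=17: fresh scan; Z[17]=0
i=18: fresh scan; Z[18]=0
i=19: fresh scan; Z[19]=0
i=20: fresh scan; Z[20]=1 scan→box=[20,21)
i=21: fresh scan; Z[21]=1 scan→box=[21,22)
i=22: fresh scan; Z[22]=1 scan→box=[22,23)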